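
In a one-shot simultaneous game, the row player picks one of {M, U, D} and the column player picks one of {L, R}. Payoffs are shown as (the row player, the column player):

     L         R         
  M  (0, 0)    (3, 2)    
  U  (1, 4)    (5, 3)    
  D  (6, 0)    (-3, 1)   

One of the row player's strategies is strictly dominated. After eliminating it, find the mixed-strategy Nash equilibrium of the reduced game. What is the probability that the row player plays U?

p = 1/2

The row player's strategy M is strictly dominated by U: 1 > 0 and 5 > 3. Eliminate M.
For the column player to be willing to mix, the column player must be indifferent between L and R, which pins down the row player's mix.
  the column player's expected payoff from L: p·4 + (1−p)·0 = 4p
  the column player's expected payoff from R: p·3 + (1−p)·1 = 2p + 1
  4p = 2p + 1  ⇒  2p = 1  ⇒  p = 1/2.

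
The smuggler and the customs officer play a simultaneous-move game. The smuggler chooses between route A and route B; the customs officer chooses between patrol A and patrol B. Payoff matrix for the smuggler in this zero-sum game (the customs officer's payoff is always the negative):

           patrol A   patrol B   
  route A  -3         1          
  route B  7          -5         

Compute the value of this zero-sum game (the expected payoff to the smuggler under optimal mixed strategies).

v = -1/2

In a mixed equilibrium the smuggler is indifferent between route A and route B; this condition fixes q.
  the smuggler's payoff to route A: q·(-3) + (1−q)·1 = -4q + 1
  the smuggler's payoff to route B: q·7 + (1−q)·(-5) = 12q - 5
  -4q + 1 = 12q - 5  ⇒  -16q = -6  ⇒  q = 3/8.
The value is the smuggler's expected payoff against this mix (using route A): (3/8)·(-3) + (5/8)·1 = -1/2.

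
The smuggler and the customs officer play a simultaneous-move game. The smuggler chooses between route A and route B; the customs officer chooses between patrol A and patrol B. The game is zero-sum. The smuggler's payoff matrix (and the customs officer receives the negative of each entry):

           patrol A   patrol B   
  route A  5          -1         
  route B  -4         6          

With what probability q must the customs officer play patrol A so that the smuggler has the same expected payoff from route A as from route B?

In a mixed equilibrium the smuggler is indifferent between route A and route B; this condition fixes q.
  the smuggler's payoff from route A: q·5 + (1−q)·(-1) = 6q - 1
  the smuggler's payoff from route B: q·(-4) + (1−q)·6 = -10q + 6
  6q - 1 = -10q + 6  ⇒  16q = 7  ⇒  q = 7/16.

q = 7/16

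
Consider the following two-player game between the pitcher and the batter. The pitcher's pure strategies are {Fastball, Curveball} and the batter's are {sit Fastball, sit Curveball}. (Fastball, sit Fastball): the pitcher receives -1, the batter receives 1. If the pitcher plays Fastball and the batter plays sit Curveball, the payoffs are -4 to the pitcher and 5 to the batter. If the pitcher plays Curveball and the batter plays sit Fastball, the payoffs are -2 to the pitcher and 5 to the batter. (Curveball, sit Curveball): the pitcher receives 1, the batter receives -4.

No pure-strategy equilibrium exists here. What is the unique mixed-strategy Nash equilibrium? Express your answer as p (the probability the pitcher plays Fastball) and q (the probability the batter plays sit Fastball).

p = 9/13, q = 5/6

The pitcher's mix must leave the batter indifferent between sit Fastball and sit Curveball.
  the batter's payoff to sit Fastball: p·1 + (1−p)·5 = -4p + 5
  the batter's payoff to sit Curveball: p·5 + (1−p)·(-4) = 9p - 4
  -4p + 5 = 9p - 4  ⇒  -13p = -9  ⇒  p = 9/13.
The batter's mix must leave the pitcher indifferent between Fastball and Curveball.
  the pitcher's payoff from Fastball: q·(-1) + (1−q)·(-4) = 3q - 4
  the pitcher's payoff from Curveball: q·(-2) + (1−q)·1 = -3q + 1
  3q - 4 = -3q + 1  ⇒  6q = 5  ⇒  q = 5/6.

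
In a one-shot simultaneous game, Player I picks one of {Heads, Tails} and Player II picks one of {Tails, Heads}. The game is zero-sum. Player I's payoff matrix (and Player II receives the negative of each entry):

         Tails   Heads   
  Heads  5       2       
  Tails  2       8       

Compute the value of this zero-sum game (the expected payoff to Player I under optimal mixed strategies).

Player I's indifference between Heads and Tails determines Player II's mixing probability q:
  Player I's payoff to Heads: q·5 + (1−q)·2 = 3q + 2
  Player I's payoff to Tails: q·2 + (1−q)·8 = -6q + 8
  3q + 2 = -6q + 8  ⇒  9q = 6  ⇒  q = 2/3.
The value is Player I's expected payoff against this mix (using Heads): (2/3)·5 + (1/3)·2 = 4.

v = 4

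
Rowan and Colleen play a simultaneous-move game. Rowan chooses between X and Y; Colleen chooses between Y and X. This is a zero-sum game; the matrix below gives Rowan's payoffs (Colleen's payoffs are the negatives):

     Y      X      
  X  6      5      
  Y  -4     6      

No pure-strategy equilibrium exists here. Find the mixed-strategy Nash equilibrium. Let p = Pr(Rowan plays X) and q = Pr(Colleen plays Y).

p = 10/11, q = 1/11

Set Colleen's expected payoff from Y equal to that from X:
  Colleen's payoff to Y: p·(-6) + (1−p)·4 = -10p + 4
  Colleen's payoff to X: p·(-5) + (1−p)·(-6) = p - 6
  -10p + 4 = p - 6  ⇒  -11p = -10  ⇒  p = 10/11.
Rowan's indifference between X and Y determines Colleen's mixing probability q:
  Rowan's payoff from X: q·6 + (1−q)·5 = q + 5
  Rowan's payoff from Y: q·(-4) + (1−q)·6 = -10q + 6
  q + 5 = -10q + 6  ⇒  11q = 1  ⇒  q = 1/11.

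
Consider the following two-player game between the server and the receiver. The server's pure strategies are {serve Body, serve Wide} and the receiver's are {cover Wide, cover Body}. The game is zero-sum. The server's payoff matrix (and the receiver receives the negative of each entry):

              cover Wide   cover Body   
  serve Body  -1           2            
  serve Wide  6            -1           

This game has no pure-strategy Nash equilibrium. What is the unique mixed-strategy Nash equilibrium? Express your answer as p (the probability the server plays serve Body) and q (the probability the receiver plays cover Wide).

p = 7/10, q = 3/10

For the receiver to be willing to mix, the receiver must be indifferent between cover Wide and cover Body, which pins down the server's mix.
  the receiver's expected payoff from cover Wide: p·1 + (1−p)·(-6) = 7p - 6
  the receiver's expected payoff from cover Body: p·(-2) + (1−p)·1 = -3p + 1
  7p - 6 = -3p + 1  ⇒  10p = 7  ⇒  p = 7/10.
The receiver's mix must leave the server indifferent between serve Body and serve Wide.
  the server's payoff to serve Body: q·(-1) + (1−q)·2 = -3q + 2
  the server's payoff to serve Wide: q·6 + (1−q)·(-1) = 7q - 1
  -3q + 2 = 7q - 1  ⇒  -10q = -3  ⇒  q = 3/10.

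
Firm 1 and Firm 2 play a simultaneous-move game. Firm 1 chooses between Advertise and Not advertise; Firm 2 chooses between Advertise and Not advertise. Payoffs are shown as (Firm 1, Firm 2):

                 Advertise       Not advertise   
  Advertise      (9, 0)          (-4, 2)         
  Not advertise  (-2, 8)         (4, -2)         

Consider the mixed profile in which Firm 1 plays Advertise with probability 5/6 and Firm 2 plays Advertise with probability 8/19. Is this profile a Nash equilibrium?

Check Firm 2's indifference given Firm 1's mix p = 5/6:
  payoff from Advertise = 4/3; payoff from Not advertise = 4/3 — equal.
Check Firm 1's indifference given Firm 2's mix q = 8/19:
  payoff from Advertise = 28/19; payoff from Not advertise = 28/19 — equal.
Both players are indifferent, so neither can profitably deviate.

Yes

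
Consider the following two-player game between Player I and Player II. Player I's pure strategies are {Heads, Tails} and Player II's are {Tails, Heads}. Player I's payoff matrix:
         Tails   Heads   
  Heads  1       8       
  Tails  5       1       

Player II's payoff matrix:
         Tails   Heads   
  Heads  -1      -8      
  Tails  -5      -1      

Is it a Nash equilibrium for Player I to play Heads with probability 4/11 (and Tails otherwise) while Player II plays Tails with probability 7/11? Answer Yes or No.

Yes

Check Player II's indifference given Player I's mix p = 4/11:
  payoff from Tails = -39/11; payoff from Heads = -39/11 — equal.
Check Player I's indifference given Player II's mix q = 7/11:
  payoff from Heads = 39/11; payoff from Tails = 39/11 — equal.
Both players are indifferent, so neither can profitably deviate.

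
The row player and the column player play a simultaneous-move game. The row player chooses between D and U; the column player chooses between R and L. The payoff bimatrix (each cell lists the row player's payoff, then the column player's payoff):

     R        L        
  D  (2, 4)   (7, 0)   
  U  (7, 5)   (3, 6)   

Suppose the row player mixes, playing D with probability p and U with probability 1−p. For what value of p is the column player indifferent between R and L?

p = 1/5

Set the column player's expected payoff from R equal to that from L:
  the column player's payoff from R: p·4 + (1−p)·5 = -p + 5
  the column player's payoff from L: p·0 + (1−p)·6 = -6p + 6
  -p + 5 = -6p + 6  ⇒  5p = 1  ⇒  p = 1/5.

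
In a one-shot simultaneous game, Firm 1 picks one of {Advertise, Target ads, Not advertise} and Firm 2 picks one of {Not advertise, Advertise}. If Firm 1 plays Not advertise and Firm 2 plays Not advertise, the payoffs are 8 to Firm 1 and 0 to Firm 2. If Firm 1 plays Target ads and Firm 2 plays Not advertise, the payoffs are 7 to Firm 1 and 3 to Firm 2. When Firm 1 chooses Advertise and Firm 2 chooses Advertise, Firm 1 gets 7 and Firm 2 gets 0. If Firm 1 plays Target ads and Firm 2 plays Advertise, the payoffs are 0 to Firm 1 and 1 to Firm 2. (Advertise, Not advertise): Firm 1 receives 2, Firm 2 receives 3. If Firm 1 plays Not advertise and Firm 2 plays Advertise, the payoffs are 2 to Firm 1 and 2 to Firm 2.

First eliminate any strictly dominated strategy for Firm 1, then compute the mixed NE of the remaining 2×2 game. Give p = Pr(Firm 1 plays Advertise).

Firm 1's strategy Target ads is strictly dominated by Not advertise: 8 > 7 and 2 > 0. Eliminate Target ads.
Firm 1's mix must leave Firm 2 indifferent between Not advertise and Advertise.
  Firm 2's payoff from Not advertise: p·3 + (1−p)·0 = 3p
  Firm 2's payoff from Advertise: p·0 + (1−p)·2 = -2p + 2
  3p = -2p + 2  ⇒  5p = 2  ⇒  p = 2/5.

p = 2/5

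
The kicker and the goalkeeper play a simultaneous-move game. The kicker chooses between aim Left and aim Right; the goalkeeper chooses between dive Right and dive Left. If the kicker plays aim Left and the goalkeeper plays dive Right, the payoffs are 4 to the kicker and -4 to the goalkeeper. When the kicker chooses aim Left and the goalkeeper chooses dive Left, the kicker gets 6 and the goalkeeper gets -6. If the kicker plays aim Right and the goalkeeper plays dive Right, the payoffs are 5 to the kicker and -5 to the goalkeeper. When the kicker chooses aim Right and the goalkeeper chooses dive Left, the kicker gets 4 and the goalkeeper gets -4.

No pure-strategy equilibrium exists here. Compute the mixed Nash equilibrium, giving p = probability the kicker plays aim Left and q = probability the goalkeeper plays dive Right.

Set the goalkeeper's expected payoff from dive Right equal to that from dive Left:
  the goalkeeper's payoff from dive Right: p·(-4) + (1−p)·(-5) = p - 5
  the goalkeeper's payoff from dive Left: p·(-6) + (1−p)·(-4) = -2p - 4
  p - 5 = -2p - 4  ⇒  3p = 1  ⇒  p = 1/3.
For the kicker to be willing to mix, the kicker must be indifferent between aim Left and aim Right, which pins down the goalkeeper's mix.
  the kicker's expected payoff from aim Left: q·4 + (1−q)·6 = -2q + 6
  the kicker's expected payoff from aim Right: q·5 + (1−q)·4 = q + 4
  -2q + 6 = q + 4  ⇒  -3q = -2  ⇒  q = 2/3.

p = 1/3, q = 2/3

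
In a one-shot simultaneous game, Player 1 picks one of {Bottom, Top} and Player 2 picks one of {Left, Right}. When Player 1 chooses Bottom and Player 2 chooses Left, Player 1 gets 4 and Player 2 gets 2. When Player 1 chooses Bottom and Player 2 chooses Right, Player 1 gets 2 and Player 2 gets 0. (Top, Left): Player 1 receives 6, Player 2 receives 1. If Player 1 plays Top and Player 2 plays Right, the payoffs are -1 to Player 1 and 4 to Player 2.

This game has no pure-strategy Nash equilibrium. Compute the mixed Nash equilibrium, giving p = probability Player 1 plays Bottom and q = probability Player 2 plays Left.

Player 1's mix must leave Player 2 indifferent between Left and Right.
  Player 2's expected payoff from Left: p·2 + (1−p)·1 = p + 1
  Player 2's expected payoff from Right: p·0 + (1−p)·4 = -4p + 4
  p + 1 = -4p + 4  ⇒  5p = 3  ⇒  p = 3/5.
Player 1's indifference between Bottom and Top determines Player 2's mixing probability q:
  Player 1's payoff from Bottom: q·4 + (1−q)·2 = 2q + 2
  Player 1's payoff from Top: q·6 + (1−q)·(-1) = 7q - 1
  2q + 2 = 7q - 1  ⇒  -5q = -3  ⇒  q = 3/5.

p = 3/5, q = 3/5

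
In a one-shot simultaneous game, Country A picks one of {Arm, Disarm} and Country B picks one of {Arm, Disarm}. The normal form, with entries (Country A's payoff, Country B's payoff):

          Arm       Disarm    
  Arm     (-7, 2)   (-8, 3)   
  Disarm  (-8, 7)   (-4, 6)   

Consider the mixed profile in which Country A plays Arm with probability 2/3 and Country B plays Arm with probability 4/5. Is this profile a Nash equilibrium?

No

Given Country A's mix p = 2/3, Country B's payoff from Arm is 11/3 but from Disarm is 4. Country B strictly prefers Disarm, so Country B would not mix.
So the proposed profile is not a Nash equilibrium.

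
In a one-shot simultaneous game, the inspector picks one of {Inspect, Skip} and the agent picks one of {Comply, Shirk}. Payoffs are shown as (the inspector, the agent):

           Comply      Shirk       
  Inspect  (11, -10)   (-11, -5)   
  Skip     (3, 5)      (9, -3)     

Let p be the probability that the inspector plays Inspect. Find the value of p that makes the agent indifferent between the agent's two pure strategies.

p = 8/13

For the agent to be willing to mix, the agent must be indifferent between Comply and Shirk, which pins down the inspector's mix.
  the agent's expected payoff from Comply: p·(-10) + (1−p)·5 = -15p + 5
  the agent's expected payoff from Shirk: p·(-5) + (1−p)·(-3) = -2p - 3
  -15p + 5 = -2p - 3  ⇒  -13p = -8  ⇒  p = 8/13.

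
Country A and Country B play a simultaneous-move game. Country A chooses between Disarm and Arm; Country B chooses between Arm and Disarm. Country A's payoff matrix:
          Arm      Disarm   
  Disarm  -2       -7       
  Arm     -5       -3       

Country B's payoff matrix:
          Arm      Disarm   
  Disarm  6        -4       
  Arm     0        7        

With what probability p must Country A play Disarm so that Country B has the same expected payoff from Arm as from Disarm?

p = 7/17

Country A's mix must leave Country B indifferent between Arm and Disarm.
  Country B's expected payoff from Arm: p·6 + (1−p)·0 = 6p
  Country B's expected payoff from Disarm: p·(-4) + (1−p)·7 = -11p + 7
  6p = -11p + 7  ⇒  17p = 7  ⇒  p = 7/17.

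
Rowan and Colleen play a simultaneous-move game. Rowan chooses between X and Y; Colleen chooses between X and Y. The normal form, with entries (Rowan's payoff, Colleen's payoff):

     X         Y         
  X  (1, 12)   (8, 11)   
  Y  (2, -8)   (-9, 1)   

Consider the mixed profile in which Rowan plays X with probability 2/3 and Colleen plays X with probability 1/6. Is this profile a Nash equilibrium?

Given Rowan's mix p = 2/3, Colleen's payoff from X is 16/3 but from Y is 23/3. Colleen strictly prefers Y, so Colleen would not mix.
So the proposed profile is not a Nash equilibrium.

No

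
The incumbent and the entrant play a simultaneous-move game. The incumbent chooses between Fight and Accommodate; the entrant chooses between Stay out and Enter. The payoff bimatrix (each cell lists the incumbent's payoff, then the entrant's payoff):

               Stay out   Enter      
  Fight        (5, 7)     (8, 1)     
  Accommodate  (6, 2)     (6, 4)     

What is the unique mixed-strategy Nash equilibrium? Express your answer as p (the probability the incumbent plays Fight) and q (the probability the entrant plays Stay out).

p = 1/4, q = 2/3

For the entrant to be willing to mix, the entrant must be indifferent between Stay out and Enter, which pins down the incumbent's mix.
  the entrant's expected payoff from Stay out: p·7 + (1−p)·2 = 5p + 2
  the entrant's expected payoff from Enter: p·1 + (1−p)·4 = -3p + 4
  5p + 2 = -3p + 4  ⇒  8p = 2  ⇒  p = 1/4.
Set the incumbent's expected payoff from Fight equal to that from Accommodate:
  the incumbent's payoff from Fight: q·5 + (1−q)·8 = -3q + 8
  the incumbent's payoff from Accommodate: q·6 + (1−q)·6 = 6
  -3q + 8 = 6  ⇒  -3q = -2  ⇒  q = 2/3.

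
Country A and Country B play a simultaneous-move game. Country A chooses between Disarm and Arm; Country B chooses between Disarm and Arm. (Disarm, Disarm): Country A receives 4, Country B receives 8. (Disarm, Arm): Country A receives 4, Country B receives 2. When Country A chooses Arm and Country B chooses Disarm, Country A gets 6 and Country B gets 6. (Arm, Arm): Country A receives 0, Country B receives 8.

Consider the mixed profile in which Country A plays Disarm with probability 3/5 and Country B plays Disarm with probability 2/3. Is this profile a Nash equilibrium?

Given Country A's mix p = 3/5, Country B's payoff from Disarm is 36/5 but from Arm is 22/5. Country B strictly prefers Disarm, so Country B would not mix.
So the proposed profile is not a Nash equilibrium.

No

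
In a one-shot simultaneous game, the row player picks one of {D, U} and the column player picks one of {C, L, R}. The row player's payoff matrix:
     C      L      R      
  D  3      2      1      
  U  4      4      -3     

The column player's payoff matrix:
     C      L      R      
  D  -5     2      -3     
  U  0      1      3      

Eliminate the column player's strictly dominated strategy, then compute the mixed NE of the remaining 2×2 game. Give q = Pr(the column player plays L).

q = 2/3

The column player's strategy C is strictly dominated by R: -3 > -5 and 3 > 0. Eliminate C.
In a mixed equilibrium the row player is indifferent between D and U; this condition fixes q.
  the row player's payoff from D: q·2 + (1−q)·1 = q + 1
  the row player's payoff from U: q·4 + (1−q)·(-3) = 7q - 3
  q + 1 = 7q - 3  ⇒  -6q = -4  ⇒  q = 2/3.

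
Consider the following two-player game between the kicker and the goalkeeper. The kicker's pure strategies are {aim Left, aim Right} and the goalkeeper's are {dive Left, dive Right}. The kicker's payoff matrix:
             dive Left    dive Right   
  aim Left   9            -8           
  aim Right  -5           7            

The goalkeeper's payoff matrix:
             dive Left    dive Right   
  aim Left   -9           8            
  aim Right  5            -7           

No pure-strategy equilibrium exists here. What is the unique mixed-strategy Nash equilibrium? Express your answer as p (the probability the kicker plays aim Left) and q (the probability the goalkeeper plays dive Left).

In a mixed equilibrium the goalkeeper is indifferent between dive Left and dive Right; this condition fixes p.
  the goalkeeper's payoff from dive Left: p·(-9) + (1−p)·5 = -14p + 5
  the goalkeeper's payoff from dive Right: p·8 + (1−p)·(-7) = 15p - 7
  -14p + 5 = 15p - 7  ⇒  -29p = -12  ⇒  p = 12/29.
Set the kicker's expected payoff from aim Left equal to that from aim Right:
  the kicker's payoff from aim Left: q·9 + (1−q)·(-8) = 17q - 8
  the kicker's payoff from aim Right: q·(-5) + (1−q)·7 = -12q + 7
  17q - 8 = -12q + 7  ⇒  29q = 15  ⇒  q = 15/29.

p = 12/29, q = 15/29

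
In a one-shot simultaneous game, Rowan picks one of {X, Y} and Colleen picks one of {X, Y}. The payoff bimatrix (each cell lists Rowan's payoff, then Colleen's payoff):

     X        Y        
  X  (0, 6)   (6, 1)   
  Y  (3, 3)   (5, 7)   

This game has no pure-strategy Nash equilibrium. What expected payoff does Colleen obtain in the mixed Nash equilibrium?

Set Colleen's expected payoff from X equal to that from Y:
  Colleen's payoff from X: p·6 + (1−p)·3 = 3p + 3
  Colleen's payoff from Y: p·1 + (1−p)·7 = -6p + 7
  3p + 3 = -6p + 7  ⇒  9p = 4  ⇒  p = 4/9.
At equilibrium Colleen is indifferent across columns, so Colleen's payoff equals the payoff from X: (4/9)·6 + (5/9)·3 = 13/3.

13/3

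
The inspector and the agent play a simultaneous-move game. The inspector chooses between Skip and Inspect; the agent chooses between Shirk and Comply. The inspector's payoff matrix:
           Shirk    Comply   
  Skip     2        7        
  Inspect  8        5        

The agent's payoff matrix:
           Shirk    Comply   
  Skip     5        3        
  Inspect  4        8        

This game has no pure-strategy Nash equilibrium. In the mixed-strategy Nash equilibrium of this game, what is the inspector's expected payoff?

For the inspector to be willing to mix, the inspector must be indifferent between Skip and Inspect, which pins down the agent's mix.
  the inspector's payoff to Skip: q·2 + (1−q)·7 = -5q + 7
  the inspector's payoff to Inspect: q·8 + (1−q)·5 = 3q + 5
  -5q + 7 = 3q + 5  ⇒  -8q = -2  ⇒  q = 1/4.
At equilibrium the inspector is indifferent across rows, so the inspector's payoff equals the payoff from Skip: (1/4)·2 + (3/4)·7 = 23/4.

23/4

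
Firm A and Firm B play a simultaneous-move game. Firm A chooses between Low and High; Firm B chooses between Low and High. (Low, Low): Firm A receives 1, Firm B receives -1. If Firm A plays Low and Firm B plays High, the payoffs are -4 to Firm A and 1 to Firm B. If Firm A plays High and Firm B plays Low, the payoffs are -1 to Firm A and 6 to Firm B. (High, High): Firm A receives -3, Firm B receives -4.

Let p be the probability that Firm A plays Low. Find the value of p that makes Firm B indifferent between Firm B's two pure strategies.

Set Firm B's expected payoff from Low equal to that from High:
  Firm B's expected payoff from Low: p·(-1) + (1−p)·6 = -7p + 6
  Firm B's expected payoff from High: p·1 + (1−p)·(-4) = 5p - 4
  -7p + 6 = 5p - 4  ⇒  -12p = -10  ⇒  p = 5/6.

p = 5/6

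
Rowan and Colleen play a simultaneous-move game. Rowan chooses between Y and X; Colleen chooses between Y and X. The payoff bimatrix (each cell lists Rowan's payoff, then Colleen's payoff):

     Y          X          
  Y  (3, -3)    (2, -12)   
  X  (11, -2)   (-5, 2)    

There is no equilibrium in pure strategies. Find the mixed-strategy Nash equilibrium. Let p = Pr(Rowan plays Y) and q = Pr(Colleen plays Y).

For Colleen to be willing to mix, Colleen must be indifferent between Y and X, which pins down Rowan's mix.
  Colleen's payoff from Y: p·(-3) + (1−p)·(-2) = -p - 2
  Colleen's payoff from X: p·(-12) + (1−p)·2 = -14p + 2
  -p - 2 = -14p + 2  ⇒  13p = 4  ⇒  p = 4/13.
Rowan's indifference between Y and X determines Colleen's mixing probability q:
  Rowan's payoff to Y: q·3 + (1−q)·2 = q + 2
  Rowan's payoff to X: q·11 + (1−q)·(-5) = 16q - 5
  q + 2 = 16q - 5  ⇒  -15q = -7  ⇒  q = 7/15.

p = 4/13, q = 7/15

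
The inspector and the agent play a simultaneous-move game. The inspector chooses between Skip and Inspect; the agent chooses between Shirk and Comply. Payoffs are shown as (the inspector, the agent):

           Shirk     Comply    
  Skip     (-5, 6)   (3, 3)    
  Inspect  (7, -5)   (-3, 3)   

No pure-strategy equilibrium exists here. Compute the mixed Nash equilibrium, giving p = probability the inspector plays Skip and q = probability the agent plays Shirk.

p = 8/11, q = 1/3

The agent's indifference between Shirk and Comply determines the inspector's mixing probability p:
  the agent's payoff to Shirk: p·6 + (1−p)·(-5) = 11p - 5
  the agent's payoff to Comply: p·3 + (1−p)·3 = 3
  11p - 5 = 3  ⇒  11p = 8  ⇒  p = 8/11.
In a mixed equilibrium the inspector is indifferent between Skip and Inspect; this condition fixes q.
  the inspector's expected payoff from Skip: q·(-5) + (1−q)·3 = -8q + 3
  the inspector's expected payoff from Inspect: q·7 + (1−q)·(-3) = 10q - 3
  -8q + 3 = 10q - 3  ⇒  -18q = -6  ⇒  q = 1/3.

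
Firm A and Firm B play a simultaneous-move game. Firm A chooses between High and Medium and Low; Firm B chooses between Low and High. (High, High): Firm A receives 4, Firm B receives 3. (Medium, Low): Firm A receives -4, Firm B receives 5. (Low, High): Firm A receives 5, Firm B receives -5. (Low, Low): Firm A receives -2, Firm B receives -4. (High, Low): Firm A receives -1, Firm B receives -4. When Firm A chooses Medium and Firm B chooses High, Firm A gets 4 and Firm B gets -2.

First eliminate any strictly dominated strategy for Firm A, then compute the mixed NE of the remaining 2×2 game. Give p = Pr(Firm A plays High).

p = 1/8

Firm A's strategy Medium is strictly dominated by Low: -2 > -4 and 5 > 4. Eliminate Medium.
In a mixed equilibrium Firm B is indifferent between Low and High; this condition fixes p.
  Firm B's expected payoff from Low: p·(-4) + (1−p)·(-4) = -4
  Firm B's expected payoff from High: p·3 + (1−p)·(-5) = 8p - 5
  -4 = 8p - 5  ⇒  -8p = -1  ⇒  p = 1/8.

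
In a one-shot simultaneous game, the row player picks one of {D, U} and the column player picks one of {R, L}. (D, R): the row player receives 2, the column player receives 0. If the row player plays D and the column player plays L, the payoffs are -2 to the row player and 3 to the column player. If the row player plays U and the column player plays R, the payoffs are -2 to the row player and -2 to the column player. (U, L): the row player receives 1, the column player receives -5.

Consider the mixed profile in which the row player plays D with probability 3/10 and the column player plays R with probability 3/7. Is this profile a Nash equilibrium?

Given the row player's mix p = 3/10, the column player's payoff from R is -7/5 but from L is -13/5. The column player strictly prefers R, so the column player would not mix.
So the proposed profile is not a Nash equilibrium.

No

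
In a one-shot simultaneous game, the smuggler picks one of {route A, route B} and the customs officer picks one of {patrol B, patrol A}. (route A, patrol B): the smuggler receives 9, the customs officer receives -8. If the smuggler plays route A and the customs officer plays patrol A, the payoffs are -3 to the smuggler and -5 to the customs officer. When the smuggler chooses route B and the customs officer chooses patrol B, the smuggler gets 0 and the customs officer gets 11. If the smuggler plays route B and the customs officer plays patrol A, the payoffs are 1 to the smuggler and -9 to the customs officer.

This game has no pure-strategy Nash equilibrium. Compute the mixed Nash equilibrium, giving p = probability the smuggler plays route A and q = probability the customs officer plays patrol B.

The smuggler's mix must leave the customs officer indifferent between patrol B and patrol A.
  the customs officer's payoff from patrol B: p·(-8) + (1−p)·11 = -19p + 11
  the customs officer's payoff from patrol A: p·(-5) + (1−p)·(-9) = 4p - 9
  -19p + 11 = 4p - 9  ⇒  -23p = -20  ⇒  p = 20/23.
The smuggler's indifference between route A and route B determines the customs officer's mixing probability q:
  the smuggler's payoff from route A: q·9 + (1−q)·(-3) = 12q - 3
  the smuggler's payoff from route B: q·0 + (1−q)·1 = -q + 1
  12q - 3 = -q + 1  ⇒  13q = 4  ⇒  q = 4/13.

p = 20/23, q = 4/13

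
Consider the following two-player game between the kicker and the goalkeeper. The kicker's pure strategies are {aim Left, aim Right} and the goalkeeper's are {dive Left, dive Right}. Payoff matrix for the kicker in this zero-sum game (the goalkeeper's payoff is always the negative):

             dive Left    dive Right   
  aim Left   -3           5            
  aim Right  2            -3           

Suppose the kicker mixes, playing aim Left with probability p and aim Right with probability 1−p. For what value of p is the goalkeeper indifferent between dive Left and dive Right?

p = 5/13

For the goalkeeper to be willing to mix, the goalkeeper must be indifferent between dive Left and dive Right, which pins down the kicker's mix.
  the goalkeeper's payoff from dive Left: p·3 + (1−p)·(-2) = 5p - 2
  the goalkeeper's payoff from dive Right: p·(-5) + (1−p)·3 = -8p + 3
  5p - 2 = -8p + 3  ⇒  13p = 5  ⇒  p = 5/13.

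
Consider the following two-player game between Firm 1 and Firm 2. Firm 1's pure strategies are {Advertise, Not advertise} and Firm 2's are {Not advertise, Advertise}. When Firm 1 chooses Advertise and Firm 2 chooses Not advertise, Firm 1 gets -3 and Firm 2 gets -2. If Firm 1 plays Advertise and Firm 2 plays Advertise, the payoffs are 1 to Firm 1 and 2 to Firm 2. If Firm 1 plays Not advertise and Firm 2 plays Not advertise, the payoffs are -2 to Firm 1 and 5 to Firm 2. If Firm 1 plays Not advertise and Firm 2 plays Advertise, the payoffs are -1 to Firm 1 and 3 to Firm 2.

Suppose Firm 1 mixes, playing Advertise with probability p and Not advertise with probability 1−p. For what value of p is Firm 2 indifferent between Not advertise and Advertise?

For Firm 2 to be willing to mix, Firm 2 must be indifferent between Not advertise and Advertise, which pins down Firm 1's mix.
  Firm 2's payoff from Not advertise: p·(-2) + (1−p)·5 = -7p + 5
  Firm 2's payoff from Advertise: p·2 + (1−p)·3 = -p + 3
  -7p + 5 = -p + 3  ⇒  -6p = -2  ⇒  p = 1/3.

p = 1/3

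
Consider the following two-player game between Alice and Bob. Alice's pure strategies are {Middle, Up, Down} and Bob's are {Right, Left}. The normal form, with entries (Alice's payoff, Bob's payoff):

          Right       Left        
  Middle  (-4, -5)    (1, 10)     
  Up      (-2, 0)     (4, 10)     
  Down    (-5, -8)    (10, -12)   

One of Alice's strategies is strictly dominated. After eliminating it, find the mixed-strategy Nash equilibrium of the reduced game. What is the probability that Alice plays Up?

Alice's strategy Middle is strictly dominated by Up: -2 > -4 and 4 > 1. Eliminate Middle.
For Bob to be willing to mix, Bob must be indifferent between Right and Left, which pins down Alice's mix.
  Bob's payoff from Right: p·0 + (1−p)·(-8) = 8p - 8
  Bob's payoff from Left: p·10 + (1−p)·(-12) = 22p - 12
  8p - 8 = 22p - 12  ⇒  -14p = -4  ⇒  p = 2/7.

p = 2/7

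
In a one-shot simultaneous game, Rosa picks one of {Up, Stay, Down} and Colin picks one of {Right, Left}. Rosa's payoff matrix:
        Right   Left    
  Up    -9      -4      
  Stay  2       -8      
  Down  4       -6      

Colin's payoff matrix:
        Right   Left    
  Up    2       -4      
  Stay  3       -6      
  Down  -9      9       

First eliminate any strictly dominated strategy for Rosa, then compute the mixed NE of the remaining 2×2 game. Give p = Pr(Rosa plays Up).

p = 3/4

Rosa's strategy Stay is strictly dominated by Down: 4 > 2 and -6 > -8. Eliminate Stay.
For Colin to be willing to mix, Colin must be indifferent between Right and Left, which pins down Rosa's mix.
  Colin's payoff from Right: p·2 + (1−p)·(-9) = 11p - 9
  Colin's payoff from Left: p·(-4) + (1−p)·9 = -13p + 9
  11p - 9 = -13p + 9  ⇒  24p = 18  ⇒  p = 3/4.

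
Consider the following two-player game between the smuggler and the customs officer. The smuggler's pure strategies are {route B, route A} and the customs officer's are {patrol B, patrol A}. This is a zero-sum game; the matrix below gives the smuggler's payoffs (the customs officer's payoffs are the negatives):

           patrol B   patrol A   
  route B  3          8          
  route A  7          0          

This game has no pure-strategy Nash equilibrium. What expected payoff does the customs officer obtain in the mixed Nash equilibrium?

Set the customs officer's expected payoff from patrol B equal to that from patrol A:
  the customs officer's payoff from patrol B: p·(-3) + (1−p)·(-7) = 4p - 7
  the customs officer's payoff from patrol A: p·(-8) + (1−p)·0 = -8p
  4p - 7 = -8p  ⇒  12p = 7  ⇒  p = 7/12.
At equilibrium the customs officer is indifferent across columns, so the customs officer's payoff equals the payoff from patrol B: (7/12)·(-3) + (5/12)·(-7) = -14/3.

-14/3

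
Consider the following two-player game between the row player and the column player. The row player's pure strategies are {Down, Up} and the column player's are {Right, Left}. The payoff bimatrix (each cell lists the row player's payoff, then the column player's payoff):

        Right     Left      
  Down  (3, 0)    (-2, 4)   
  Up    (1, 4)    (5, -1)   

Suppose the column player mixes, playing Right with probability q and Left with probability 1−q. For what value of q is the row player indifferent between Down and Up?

In a mixed equilibrium the row player is indifferent between Down and Up; this condition fixes q.
  the row player's expected payoff from Down: q·3 + (1−q)·(-2) = 5q - 2
  the row player's expected payoff from Up: q·1 + (1−q)·5 = -4q + 5
  5q - 2 = -4q + 5  ⇒  9q = 7  ⇒  q = 7/9.

q = 7/9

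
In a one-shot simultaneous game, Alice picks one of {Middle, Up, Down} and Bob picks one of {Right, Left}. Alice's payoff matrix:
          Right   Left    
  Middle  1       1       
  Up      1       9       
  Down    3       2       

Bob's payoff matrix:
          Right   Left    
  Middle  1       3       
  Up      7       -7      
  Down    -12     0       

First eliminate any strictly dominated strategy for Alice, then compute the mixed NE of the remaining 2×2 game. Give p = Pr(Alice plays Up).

p = 6/13

Alice's strategy Middle is strictly dominated by Down: 3 > 1 and 2 > 1. Eliminate Middle.
Set Bob's expected payoff from Right equal to that from Left:
  Bob's expected payoff from Right: p·7 + (1−p)·(-12) = 19p - 12
  Bob's expected payoff from Left: p·(-7) + (1−p)·0 = -7p
  19p - 12 = -7p  ⇒  26p = 12  ⇒  p = 6/13.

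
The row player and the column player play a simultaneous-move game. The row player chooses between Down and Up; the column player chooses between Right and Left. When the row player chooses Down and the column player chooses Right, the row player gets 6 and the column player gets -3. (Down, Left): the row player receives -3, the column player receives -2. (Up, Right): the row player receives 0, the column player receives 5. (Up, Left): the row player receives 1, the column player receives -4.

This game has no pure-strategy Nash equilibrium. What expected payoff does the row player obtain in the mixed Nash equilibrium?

3/5

Set the row player's expected payoff from Down equal to that from Up:
  the row player's payoff to Down: q·6 + (1−q)·(-3) = 9q - 3
  the row player's payoff to Up: q·0 + (1−q)·1 = -q + 1
  9q - 3 = -q + 1  ⇒  10q = 4  ⇒  q = 2/5.
At equilibrium the row player is indifferent across rows, so the row player's payoff equals the payoff from Down: (2/5)·6 + (3/5)·(-3) = 3/5.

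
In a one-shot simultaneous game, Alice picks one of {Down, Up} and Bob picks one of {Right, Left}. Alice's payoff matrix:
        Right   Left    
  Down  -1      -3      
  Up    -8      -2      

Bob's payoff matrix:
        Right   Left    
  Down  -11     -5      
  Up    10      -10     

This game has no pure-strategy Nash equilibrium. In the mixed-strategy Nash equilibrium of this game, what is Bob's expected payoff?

-80/13

Alice's mix must leave Bob indifferent between Right and Left.
  Bob's payoff from Right: p·(-11) + (1−p)·10 = -21p + 10
  Bob's payoff from Left: p·(-5) + (1−p)·(-10) = 5p - 10
  -21p + 10 = 5p - 10  ⇒  -26p = -20  ⇒  p = 10/13.
At equilibrium Bob is indifferent across columns, so Bob's payoff equals the payoff from Right: (10/13)·(-11) + (3/13)·10 = -80/13.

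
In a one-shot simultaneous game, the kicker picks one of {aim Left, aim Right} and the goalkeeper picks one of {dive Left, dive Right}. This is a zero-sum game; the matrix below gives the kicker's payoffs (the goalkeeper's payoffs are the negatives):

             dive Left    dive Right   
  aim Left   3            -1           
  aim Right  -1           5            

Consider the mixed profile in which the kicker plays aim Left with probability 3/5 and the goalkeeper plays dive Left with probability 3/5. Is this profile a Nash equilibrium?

Check the goalkeeper's indifference given the kicker's mix p = 3/5:
  payoff from dive Left = -7/5; payoff from dive Right = -7/5 — equal.
Check the kicker's indifference given the goalkeeper's mix q = 3/5:
  payoff from aim Left = 7/5; payoff from aim Right = 7/5 — equal.
Both players are indifferent, so neither can profitably deviate.

Yes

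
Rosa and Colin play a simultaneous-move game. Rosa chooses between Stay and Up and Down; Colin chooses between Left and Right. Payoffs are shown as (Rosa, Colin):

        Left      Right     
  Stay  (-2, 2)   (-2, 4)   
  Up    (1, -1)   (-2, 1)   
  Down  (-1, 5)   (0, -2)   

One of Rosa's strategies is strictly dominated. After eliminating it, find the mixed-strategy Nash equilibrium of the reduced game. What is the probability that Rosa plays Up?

p = 7/9

Rosa's strategy Stay is strictly dominated by Down: -1 > -2 and 0 > -2. Eliminate Stay.
Set Colin's expected payoff from Left equal to that from Right:
  Colin's payoff to Left: p·(-1) + (1−p)·5 = -6p + 5
  Colin's payoff to Right: p·1 + (1−p)·(-2) = 3p - 2
  -6p + 5 = 3p - 2  ⇒  -9p = -7  ⇒  p = 7/9.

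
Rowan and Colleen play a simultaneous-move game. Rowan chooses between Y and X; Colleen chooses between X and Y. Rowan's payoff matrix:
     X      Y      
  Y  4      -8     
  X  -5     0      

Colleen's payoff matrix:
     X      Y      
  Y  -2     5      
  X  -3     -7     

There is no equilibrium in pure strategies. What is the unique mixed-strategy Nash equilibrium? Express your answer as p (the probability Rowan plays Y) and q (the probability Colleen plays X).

For Colleen to be willing to mix, Colleen must be indifferent between X and Y, which pins down Rowan's mix.
  Colleen's payoff to X: p·(-2) + (1−p)·(-3) = p - 3
  Colleen's payoff to Y: p·5 + (1−p)·(-7) = 12p - 7
  p - 3 = 12p - 7  ⇒  -11p = -4  ⇒  p = 4/11.
In a mixed equilibrium Rowan is indifferent between Y and X; this condition fixes q.
  Rowan's payoff to Y: q·4 + (1−q)·(-8) = 12q - 8
  Rowan's payoff to X: q·(-5) + (1−q)·0 = -5q
  12q - 8 = -5q  ⇒  17q = 8  ⇒  q = 8/17.

p = 4/11, q = 8/17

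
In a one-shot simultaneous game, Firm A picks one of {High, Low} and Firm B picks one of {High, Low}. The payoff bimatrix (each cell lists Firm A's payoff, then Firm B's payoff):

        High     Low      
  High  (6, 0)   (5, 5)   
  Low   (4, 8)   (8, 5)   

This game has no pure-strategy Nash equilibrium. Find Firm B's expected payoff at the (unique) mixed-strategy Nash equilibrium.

5

For Firm B to be willing to mix, Firm B must be indifferent between High and Low, which pins down Firm A's mix.
  Firm B's expected payoff from High: p·0 + (1−p)·8 = -8p + 8
  Firm B's expected payoff from Low: p·5 + (1−p)·5 = 5
  -8p + 8 = 5  ⇒  -8p = -3  ⇒  p = 3/8.
At equilibrium Firm B is indifferent across columns, so Firm B's payoff equals the payoff from High: (3/8)·0 + (5/8)·8 = 5.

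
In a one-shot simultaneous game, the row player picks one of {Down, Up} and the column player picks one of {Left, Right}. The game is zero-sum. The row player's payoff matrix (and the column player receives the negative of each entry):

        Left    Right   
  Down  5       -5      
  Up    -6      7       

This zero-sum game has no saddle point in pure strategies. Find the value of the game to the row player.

The row player's indifference between Down and Up determines the column player's mixing probability q:
  the row player's payoff to Down: q·5 + (1−q)·(-5) = 10q - 5
  the row player's payoff to Up: q·(-6) + (1−q)·7 = -13q + 7
  10q - 5 = -13q + 7  ⇒  23q = 12  ⇒  q = 12/23.
The value is the row player's expected payoff against this mix (using Down): (12/23)·5 + (11/23)·(-5) = 5/23.

v = 5/23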